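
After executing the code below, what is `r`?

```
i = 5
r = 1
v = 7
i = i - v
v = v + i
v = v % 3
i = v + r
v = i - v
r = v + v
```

2

i = 5-7 = -2
v = 7+(-2) = 5
v = 5%3 = 2
i = 2+1 = 3
v = 3-2 = 1
r = 1+1 = 2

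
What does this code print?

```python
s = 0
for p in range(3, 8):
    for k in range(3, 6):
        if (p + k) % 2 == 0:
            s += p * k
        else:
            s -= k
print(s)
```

132

p=3,k=3: even sum, s = 0+9 = 9
p=3,k=4: odd sum, s = 9-4 = 5
p=3,k=5: even sum, s = 5+15 = 20
p=4,k=3: odd sum, s = 20-3 = 17
p=4,k=4: even sum, s = 17+16 = 33
p=4,k=5: odd sum, s = 33-5 = 28
p=5,k=3: even sum, s = 28+15 = 43
p=5,k=4: odd sum, s = 43-4 = 39
p=5,k=5: even sum, s = 39+25 = 64
p=6,k=3: odd sum, s = 64-3 = 61
p=6,k=4: even sum, s = 61+24 = 85
p=6,k=5: odd sum, s = 85-5 = 80
p=7,k=3: even sum, s = 80+21 = 101
p=7,k=4: odd sum, s = 101-4 = 97
p=7,k=5: even sum, s = 97+35 = 132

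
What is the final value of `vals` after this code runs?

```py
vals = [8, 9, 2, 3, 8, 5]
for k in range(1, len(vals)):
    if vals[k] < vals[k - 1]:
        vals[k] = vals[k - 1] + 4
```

k=1: 9>=8, unchanged → [8, 9, 2, 3, 8, 5]
k=2: 2<9, vals[2] = 9+4 = 13 → [8, 9, 13, 3, 8, 5]
k=3: 3<13, vals[3] = 13+4 = 17 → [8, 9, 13, 17, 8, 5]
k=4: 8<17, vals[4] = 17+4 = 21 → [8, 9, 13, 17, 21, 5]
k=5: 5<21, vals[5] = 21+4 = 25 → [8, 9, 13, 17, 21, 25]

[8, 9, 13, 17, 21, 25]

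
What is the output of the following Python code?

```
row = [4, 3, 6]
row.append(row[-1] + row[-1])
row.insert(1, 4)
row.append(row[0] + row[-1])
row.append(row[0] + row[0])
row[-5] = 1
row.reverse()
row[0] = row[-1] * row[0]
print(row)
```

append row[-1]+row[-1] = 6+6 = 12 → [4, 3, 6, 12]
insert 4 at 1 → [4, 4, 3, 6, 12]
append row[0]+row[-1] = 4+12 = 16 → [4, 4, 3, 6, 12, 16]
append row[0]+row[0] = 4+4 = 8 → [4, 4, 3, 6, 12, 16, 8]
row[-5] = 1 → [4, 4, 1, 6, 12, 16, 8]
reverse → [8, 16, 12, 6, 1, 4, 4]
row[0] = row[-1]*row[0] = 4*8 = 32 → [32, 16, 12, 6, 1, 4, 4]

[32, 16, 12, 6, 1, 4, 4]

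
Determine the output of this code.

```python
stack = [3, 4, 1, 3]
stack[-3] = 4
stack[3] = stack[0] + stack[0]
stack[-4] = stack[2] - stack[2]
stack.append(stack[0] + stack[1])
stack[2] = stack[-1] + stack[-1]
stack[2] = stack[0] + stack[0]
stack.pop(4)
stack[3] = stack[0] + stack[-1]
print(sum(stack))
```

10

stack[-3] = 4 → [3, 4, 1, 3]
stack[3] = stack[0]+stack[0] = 3+3 = 6 → [3, 4, 1, 6]
stack[-4] = stack[2]-stack[2] = 1-1 = 0 → [0, 4, 1, 6]
append stack[0]+stack[1] = 0+4 = 4 → [0, 4, 1, 6, 4]
stack[2] = stack[-1]+stack[-1] = 4+4 = 8 → [0, 4, 8, 6, 4]
stack[2] = stack[0]+stack[0] = 0+0 = 0 → [0, 4, 0, 6, 4]
pop(4) removes 4 → [0, 4, 0, 6]
stack[3] = stack[0]+stack[-1] = 0+6 = 6 → [0, 4, 0, 6]
sum = 10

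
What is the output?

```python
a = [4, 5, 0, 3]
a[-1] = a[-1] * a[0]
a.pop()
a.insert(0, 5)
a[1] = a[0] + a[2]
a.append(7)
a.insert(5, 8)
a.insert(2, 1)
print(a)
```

[5, 10, 1, 5, 0, 7, 8]

a[-1] = a[-1]*a[0] = 3*4 = 12 → [4, 5, 0, 12]
pop() removes 12 → [4, 5, 0]
insert 5 at 0 → [5, 4, 5, 0]
a[1] = a[0]+a[2] = 5+5 = 10 → [5, 10, 5, 0]
append 7 → [5, 10, 5, 0, 7]
insert 8 at 5 → [5, 10, 5, 0, 7, 8]
insert 1 at 2 → [5, 10, 1, 5, 0, 7, 8]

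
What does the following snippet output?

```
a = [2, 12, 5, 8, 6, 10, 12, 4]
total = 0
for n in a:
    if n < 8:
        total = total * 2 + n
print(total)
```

n=2: <8, total = 0*2+2 = 2
n=12: not <8
n=5: <8, total = 2*2+5 = 9
n=8: not <8
n=6: <8, total = 9*2+6 = 24
n=10: not <8
n=12: not <8
n=4: <8, total = 24*2+4 = 52

52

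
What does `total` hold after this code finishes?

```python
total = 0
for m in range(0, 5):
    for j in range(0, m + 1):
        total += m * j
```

m=0,j=0: total = 0+0 = 0
m=1,j=0: total = 0+0 = 0
m=1,j=1: total = 0+1 = 1
m=2,j=0: total = 1+0 = 1
m=2,j=1: total = 1+2 = 3
m=2,j=2: total = 3+4 = 7
m=3,j=0: total = 7+0 = 7
m=3,j=1: total = 7+3 = 10
m=3,j=2: total = 10+6 = 16
m=3,j=3: total = 16+9 = 25
m=4,j=0: total = 25+0 = 25
m=4,j=1: total = 25+4 = 29
m=4,j=2: total = 29+8 = 37
m=4,j=3: total = 37+12 = 49
m=4,j=4: total = 49+16 = 65

65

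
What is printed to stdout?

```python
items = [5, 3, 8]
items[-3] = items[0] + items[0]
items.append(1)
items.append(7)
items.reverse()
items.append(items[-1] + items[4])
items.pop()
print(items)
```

[7, 1, 8, 3, 10]

items[-3] = items[0]+items[0] = 5+5 = 10 → [10, 3, 8]
append 1 → [10, 3, 8, 1]
append 7 → [10, 3, 8, 1, 7]
reverse → [7, 1, 8, 3, 10]
append items[-1]+items[4] = 10+10 = 20 → [7, 1, 8, 3, 10, 20]
pop() removes 20 → [7, 1, 8, 3, 10]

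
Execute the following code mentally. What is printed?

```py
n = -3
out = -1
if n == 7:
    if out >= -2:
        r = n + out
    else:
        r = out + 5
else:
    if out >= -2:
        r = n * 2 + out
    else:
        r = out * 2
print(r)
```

-7

n=-3, out=-1
n == 7 is False; out >= -2 is True
→ r = n * 2 + out = -7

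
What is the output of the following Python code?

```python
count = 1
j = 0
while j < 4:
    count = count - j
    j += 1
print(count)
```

j=0: count = 1-0 = 1
j=1: count = 1-1 = 0
j=2: count = 0-2 = -2
j=3: count = (-2)-3 = -5

-5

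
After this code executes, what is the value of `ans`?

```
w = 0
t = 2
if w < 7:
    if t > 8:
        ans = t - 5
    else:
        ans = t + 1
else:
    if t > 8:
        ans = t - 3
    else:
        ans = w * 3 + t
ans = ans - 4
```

-1

w=0, t=2
w < 7 is True; t > 8 is False
→ ans = t + 1 = 3
ans = 3-4 = -1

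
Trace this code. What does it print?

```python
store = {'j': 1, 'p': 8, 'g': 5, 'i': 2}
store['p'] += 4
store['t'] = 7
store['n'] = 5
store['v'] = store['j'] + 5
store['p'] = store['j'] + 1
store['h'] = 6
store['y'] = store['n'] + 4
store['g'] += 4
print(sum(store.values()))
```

47

store['p'] = 8+4 = 12 → {'j': 1, 'p': 12, 'g': 5, 'i': 2}
store['t'] = 7 → {'j': 1, 'p': 12, 'g': 5, 'i': 2, 't': 7}
store['n'] = 5 → {'j': 1, 'p': 12, 'g': 5, 'i': 2, 't': 7, 'n': 5}
store['v'] = store['j']+5 = 6 → {'j': 1, 'p': 12, 'g': 5, 'i': 2, 't': 7, 'n': 5, 'v': 6}
store['p'] = store['j']+1 = 2 → {'j': 1, 'p': 2, 'g': 5, 'i': 2, 't': 7, 'n': 5, 'v': 6}
store['h'] = 6 → {'j': 1, 'p': 2, 'g': 5, 'i': 2, 't': 7, 'n': 5, 'v': 6, 'h': 6}
store['y'] = store['n']+4 = 9 → {'j': 1, 'p': 2, 'g': 5, 'i': 2, 't': 7, 'n': 5, 'v': 6, 'h': 6, 'y': 9}
store['g'] = 5+4 = 9 → {'j': 1, 'p': 2, 'g': 9, 'i': 2, 't': 7, 'n': 5, 'v': 6, 'h': 6, 'y': 9}
sum of values = 47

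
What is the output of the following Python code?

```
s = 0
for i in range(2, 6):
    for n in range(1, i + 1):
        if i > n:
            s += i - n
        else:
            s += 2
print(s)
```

28

i=2,n=1: 2>1, s = 0+1 = 1
i=2,n=2: not 2>2, s = 1+2 = 3
i=3,n=1: 3>1, s = 3+2 = 5
i=3,n=2: 3>2, s = 5+1 = 6
i=3,n=3: not 3>3, s = 6+2 = 8
i=4,n=1: 4>1, s = 8+3 = 11
i=4,n=2: 4>2, s = 11+2 = 13
i=4,n=3: 4>3, s = 13+1 = 14
i=4,n=4: not 4>4, s = 14+2 = 16
i=5,n=1: 5>1, s = 16+4 = 20
i=5,n=2: 5>2, s = 20+3 = 23
i=5,n=3: 5>3, s = 23+2 = 25
i=5,n=4: 5>4, s = 25+1 = 26
i=5,n=5: not 5>5, s = 26+2 = 28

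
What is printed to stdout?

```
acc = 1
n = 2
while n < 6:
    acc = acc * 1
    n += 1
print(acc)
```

n=2: acc = 1*1 = 1
n=3: acc = 1*1 = 1
n=4: acc = 1*1 = 1
n=5: acc = 1*1 = 1

1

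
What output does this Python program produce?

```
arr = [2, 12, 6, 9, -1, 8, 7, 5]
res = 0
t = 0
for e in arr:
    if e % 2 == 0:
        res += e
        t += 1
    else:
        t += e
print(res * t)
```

672

e=2: even, res = 0+2 = 2; t=1
e=12: even, res = 2+12 = 14; t=2
e=6: even, res = 14+6 = 20; t=3
e=9: not even; t=12
e=-1: not even; t=11
e=8: even, res = 20+8 = 28; t=12
e=7: not even; t=19
e=5: not even; t=24
res*t = 28*24 = 672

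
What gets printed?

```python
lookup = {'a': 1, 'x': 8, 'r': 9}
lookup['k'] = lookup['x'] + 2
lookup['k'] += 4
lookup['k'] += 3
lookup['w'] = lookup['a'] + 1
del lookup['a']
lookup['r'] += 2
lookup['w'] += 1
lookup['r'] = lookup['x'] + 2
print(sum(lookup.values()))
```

lookup['k'] = lookup['x']+2 = 10 → {'a': 1, 'x': 8, 'r': 9, 'k': 10}
lookup['k'] = 10+4 = 14 → {'a': 1, 'x': 8, 'r': 9, 'k': 14}
lookup['k'] = 14+3 = 17 → {'a': 1, 'x': 8, 'r': 9, 'k': 17}
lookup['w'] = lookup['a']+1 = 2 → {'a': 1, 'x': 8, 'r': 9, 'k': 17, 'w': 2}
del 'a' → {'x': 8, 'r': 9, 'k': 17, 'w': 2}
lookup['r'] = 9+2 = 11 → {'x': 8, 'r': 11, 'k': 17, 'w': 2}
lookup['w'] = 2+1 = 3 → {'x': 8, 'r': 11, 'k': 17, 'w': 3}
lookup['r'] = lookup['x']+2 = 10 → {'x': 8, 'r': 10, 'k': 17, 'w': 3}
sum of values = 38

38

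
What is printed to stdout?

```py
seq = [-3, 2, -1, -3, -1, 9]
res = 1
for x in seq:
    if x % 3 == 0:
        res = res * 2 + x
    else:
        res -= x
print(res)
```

x=-3: %3==0, res = 1*2+(-3) = -1
x=2: not %3==0, res = (-1)-2 = -3
x=-1: not %3==0, res = (-3)-(-1) = -2
x=-3: %3==0, res = (-2)*2+(-3) = -7
x=-1: not %3==0, res = (-7)-(-1) = -6
x=9: %3==0, res = (-6)*2+9 = -3

-3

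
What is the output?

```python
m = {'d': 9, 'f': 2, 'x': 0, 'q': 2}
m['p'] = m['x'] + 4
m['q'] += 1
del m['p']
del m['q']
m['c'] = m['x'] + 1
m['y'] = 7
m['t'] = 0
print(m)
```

{'d': 9, 'f': 2, 'x': 0, 'c': 1, 'y': 7, 't': 0}

m['p'] = m['x']+4 = 4 → {'d': 9, 'f': 2, 'x': 0, 'q': 2, 'p': 4}
m['q'] = 2+1 = 3 → {'d': 9, 'f': 2, 'x': 0, 'q': 3, 'p': 4}
del 'p' → {'d': 9, 'f': 2, 'x': 0, 'q': 3}
del 'q' → {'d': 9, 'f': 2, 'x': 0}
m['c'] = m['x']+1 = 1 → {'d': 9, 'f': 2, 'x': 0, 'c': 1}
m['y'] = 7 → {'d': 9, 'f': 2, 'x': 0, 'c': 1, 'y': 7}
m['t'] = 0 → {'d': 9, 'f': 2, 'x': 0, 'c': 1, 'y': 7, 't': 0}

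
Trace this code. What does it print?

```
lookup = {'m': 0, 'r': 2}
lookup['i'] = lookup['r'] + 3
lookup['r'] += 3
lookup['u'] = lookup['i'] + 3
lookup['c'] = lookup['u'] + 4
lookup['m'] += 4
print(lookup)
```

lookup['i'] = lookup['r']+3 = 5 → {'m': 0, 'r': 2, 'i': 5}
lookup['r'] = 2+3 = 5 → {'m': 0, 'r': 5, 'i': 5}
lookup['u'] = lookup['i']+3 = 8 → {'m': 0, 'r': 5, 'i': 5, 'u': 8}
lookup['c'] = lookup['u']+4 = 12 → {'m': 0, 'r': 5, 'i': 5, 'u': 8, 'c': 12}
lookup['m'] = 0+4 = 4 → {'m': 4, 'r': 5, 'i': 5, 'u': 8, 'c': 12}

{'m': 4, 'r': 5, 'i': 5, 'u': 8, 'c': 12}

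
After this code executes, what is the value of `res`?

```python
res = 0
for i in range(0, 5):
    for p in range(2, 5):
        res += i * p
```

90

i=0,p=2: res = 0+0 = 0
i=0,p=3: res = 0+0 = 0
i=0,p=4: res = 0+0 = 0
i=1,p=2: res = 0+2 = 2
i=1,p=3: res = 2+3 = 5
i=1,p=4: res = 5+4 = 9
i=2,p=2: res = 9+4 = 13
i=2,p=3: res = 13+6 = 19
i=2,p=4: res = 19+8 = 27
i=3,p=2: res = 27+6 = 33
i=3,p=3: res = 33+9 = 42
i=3,p=4: res = 42+12 = 54
i=4,p=2: res = 54+8 = 62
i=4,p=3: res = 62+12 = 74
i=4,p=4: res = 74+16 = 90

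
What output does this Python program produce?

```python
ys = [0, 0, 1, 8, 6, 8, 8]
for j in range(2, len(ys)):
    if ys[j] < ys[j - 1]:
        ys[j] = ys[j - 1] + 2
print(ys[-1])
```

j=2: 1>=0, unchanged → [0, 0, 1, 8, 6, 8, 8]
j=3: 8>=1, unchanged → [0, 0, 1, 8, 6, 8, 8]
j=4: 6<8, ys[4] = 8+2 = 10 → [0, 0, 1, 8, 10, 8, 8]
j=5: 8<10, ys[5] = 10+2 = 12 → [0, 0, 1, 8, 10, 12, 8]
j=6: 8<12, ys[6] = 12+2 = 14 → [0, 0, 1, 8, 10, 12, 14]

14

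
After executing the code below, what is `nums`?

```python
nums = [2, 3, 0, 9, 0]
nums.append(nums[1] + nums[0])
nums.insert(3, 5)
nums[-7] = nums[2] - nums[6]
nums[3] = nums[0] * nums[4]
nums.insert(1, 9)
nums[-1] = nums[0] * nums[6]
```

append nums[1]+nums[0] = 3+2 = 5 → [2, 3, 0, 9, 0, 5]
insert 5 at 3 → [2, 3, 0, 5, 9, 0, 5]
nums[-7] = nums[2]-nums[6] = 0-5 = -5 → [-5, 3, 0, 5, 9, 0, 5]
nums[3] = nums[0]*nums[4] = (-5)*9 = -45 → [-5, 3, 0, -45, 9, 0, 5]
insert 9 at 1 → [-5, 9, 3, 0, -45, 9, 0, 5]
nums[-1] = nums[0]*nums[6] = (-5)*0 = 0 → [-5, 9, 3, 0, -45, 9, 0, 0]

[-5, 9, 3, 0, -45, 9, 0, 0]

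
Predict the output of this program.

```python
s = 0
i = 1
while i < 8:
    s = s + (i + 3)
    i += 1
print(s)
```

i=1: s = 0+4 = 4
i=2: s = 4+5 = 9
i=3: s = 9+6 = 15
i=4: s = 15+7 = 22
i=5: s = 22+8 = 30
i=6: s = 30+9 = 39
i=7: s = 39+10 = 49

49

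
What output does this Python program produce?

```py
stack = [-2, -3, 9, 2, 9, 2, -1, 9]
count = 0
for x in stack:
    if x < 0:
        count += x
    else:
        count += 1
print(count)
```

-1

x=-2: <0, count = 0+(-2) = -2
x=-3: <0, count = (-2)+(-3) = -5
x=9: not <0, count = (-5)+1 = -4
x=2: not <0, count = (-4)+1 = -3
x=9: not <0, count = (-3)+1 = -2
x=2: not <0, count = (-2)+1 = -1
x=-1: <0, count = (-1)+(-1) = -2
x=9: not <0, count = (-2)+1 = -1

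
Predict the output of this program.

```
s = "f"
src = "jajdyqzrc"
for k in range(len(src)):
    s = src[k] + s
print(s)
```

crzqydjajf

k=0: prepend 'j' → 'jf'
k=1: prepend 'a' → 'ajf'
k=2: prepend 'j' → 'jajf'
k=3: prepend 'd' → 'djajf'
k=4: prepend 'y' → 'ydjajf'
k=5: prepend 'q' → 'qydjajf'
k=6: prepend 'z' → 'zqydjajf'
k=7: prepend 'r' → 'rzqydjajf'
k=8: prepend 'c' → 'crzqydjajf'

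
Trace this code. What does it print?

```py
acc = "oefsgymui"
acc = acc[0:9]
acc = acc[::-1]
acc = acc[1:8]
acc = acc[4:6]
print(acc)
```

sf

slice [0:9] → 'oefsgymui'
reverse → 'iumygsfeo'
slice [1:8] → 'umygsfe'
slice [4:6] → 'sf'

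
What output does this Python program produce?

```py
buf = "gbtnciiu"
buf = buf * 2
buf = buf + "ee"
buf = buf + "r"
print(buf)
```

repeat ×2 → 'gbtnciiugbtnciiu'
+ 'ee' → 'gbtnciiugbtnciiuee'
+ 'r' → 'gbtnciiugbtnciiueer'

gbtnciiugbtnciiueer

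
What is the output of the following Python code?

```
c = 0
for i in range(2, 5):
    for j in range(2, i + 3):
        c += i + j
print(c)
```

81

i=2,j=2: c = 0+4 = 4
i=2,j=3: c = 4+5 = 9
i=2,j=4: c = 9+6 = 15
i=3,j=2: c = 15+5 = 20
i=3,j=3: c = 20+6 = 26
i=3,j=4: c = 26+7 = 33
i=3,j=5: c = 33+8 = 41
i=4,j=2: c = 41+6 = 47
i=4,j=3: c = 47+7 = 54
i=4,j=4: c = 54+8 = 62
i=4,j=5: c = 62+9 = 71
i=4,j=6: c = 71+10 = 81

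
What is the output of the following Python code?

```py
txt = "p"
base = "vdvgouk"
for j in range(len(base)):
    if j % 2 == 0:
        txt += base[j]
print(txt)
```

pvvok

j=0: add 'v' → 'pv'
j=1: skip
j=2: add 'v' → 'pvv'
j=3: skip
j=4: add 'o' → 'pvvo'
j=5: skip
j=6: add 'k' → 'pvvok'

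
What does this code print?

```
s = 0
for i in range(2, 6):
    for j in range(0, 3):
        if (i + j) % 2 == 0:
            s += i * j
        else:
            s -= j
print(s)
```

14

i=2,j=0: even sum, s = 0+0 = 0
i=2,j=1: odd sum, s = 0-1 = -1
i=2,j=2: even sum, s = (-1)+4 = 3
i=3,j=0: odd sum, s = 3-0 = 3
i=3,j=1: even sum, s = 3+3 = 6
i=3,j=2: odd sum, s = 6-2 = 4
i=4,j=0: even sum, s = 4+0 = 4
i=4,j=1: odd sum, s = 4-1 = 3
i=4,j=2: even sum, s = 3+8 = 11
i=5,j=0: odd sum, s = 11-0 = 11
i=5,j=1: even sum, s = 11+5 = 16
i=5,j=2: odd sum, s = 16-2 = 14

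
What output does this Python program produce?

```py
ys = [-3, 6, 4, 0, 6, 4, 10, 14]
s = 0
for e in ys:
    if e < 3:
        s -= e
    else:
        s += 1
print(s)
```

9

e=-3: <3, s = 0-(-3) = 3
e=6: not <3, s = 3+1 = 4
e=4: not <3, s = 4+1 = 5
e=0: <3, s = 5-0 = 5
e=6: not <3, s = 5+1 = 6
e=4: not <3, s = 6+1 = 7
e=10: not <3, s = 7+1 = 8
e=14: not <3, s = 8+1 = 9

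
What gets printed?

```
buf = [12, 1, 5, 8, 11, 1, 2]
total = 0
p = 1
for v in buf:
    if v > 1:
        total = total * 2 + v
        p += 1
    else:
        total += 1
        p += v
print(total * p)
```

v=12: >1, total = 0*2+12 = 12; p=2
v=1: not >1, total = 12+1 = 13; p=3
v=5: >1, total = 13*2+5 = 31; p=4
v=8: >1, total = 31*2+8 = 70; p=5
v=11: >1, total = 70*2+11 = 151; p=6
v=1: not >1, total = 151+1 = 152; p=7
v=2: >1, total = 152*2+2 = 306; p=8
total*p = 306*8 = 2448

2448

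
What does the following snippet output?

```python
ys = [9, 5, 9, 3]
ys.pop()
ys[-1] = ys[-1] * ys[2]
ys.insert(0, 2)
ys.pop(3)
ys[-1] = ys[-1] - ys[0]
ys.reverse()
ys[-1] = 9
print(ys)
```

[3, 9, 9]

pop() removes 3 → [9, 5, 9]
ys[-1] = ys[-1]*ys[2] = 9*9 = 81 → [9, 5, 81]
insert 2 at 0 → [2, 9, 5, 81]
pop(3) removes 81 → [2, 9, 5]
ys[-1] = ys[-1]-ys[0] = 5-2 = 3 → [2, 9, 3]
reverse → [3, 9, 2]
ys[-1] = 9 → [3, 9, 9]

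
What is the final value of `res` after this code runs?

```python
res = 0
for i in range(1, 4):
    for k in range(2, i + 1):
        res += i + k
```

15

i=2,k=2: res = 0+4 = 4
i=3,k=2: res = 4+5 = 9
i=3,k=3: res = 9+6 = 15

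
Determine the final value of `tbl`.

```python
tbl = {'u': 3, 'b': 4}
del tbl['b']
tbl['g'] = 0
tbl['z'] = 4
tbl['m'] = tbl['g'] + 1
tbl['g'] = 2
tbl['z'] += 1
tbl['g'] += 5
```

del 'b' → {'u': 3}
tbl['g'] = 0 → {'u': 3, 'g': 0}
tbl['z'] = 4 → {'u': 3, 'g': 0, 'z': 4}
tbl['m'] = tbl['g']+1 = 1 → {'u': 3, 'g': 0, 'z': 4, 'm': 1}
tbl['g'] = 2 → {'u': 3, 'g': 2, 'z': 4, 'm': 1}
tbl['z'] = 4+1 = 5 → {'u': 3, 'g': 2, 'z': 5, 'm': 1}
tbl['g'] = 2+5 = 7 → {'u': 3, 'g': 7, 'z': 5, 'm': 1}

{'u': 3, 'g': 7, 'z': 5, 'm': 1}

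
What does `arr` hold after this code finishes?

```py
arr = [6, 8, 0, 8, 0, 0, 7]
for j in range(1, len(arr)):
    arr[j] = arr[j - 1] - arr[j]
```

j=1: arr[1] = 6-8 = -2 → [6, -2, 0, 8, 0, 0, 7]
j=2: arr[2] = (-2)-0 = -2 → [6, -2, -2, 8, 0, 0, 7]
j=3: arr[3] = (-2)-8 = -10 → [6, -2, -2, -10, 0, 0, 7]
j=4: arr[4] = (-10)-0 = -10 → [6, -2, -2, -10, -10, 0, 7]
j=5: arr[5] = (-10)-0 = -10 → [6, -2, -2, -10, -10, -10, 7]
j=6: arr[6] = (-10)-7 = -17 → [6, -2, -2, -10, -10, -10, -17]

[6, -2, -2, -10, -10, -10, -17]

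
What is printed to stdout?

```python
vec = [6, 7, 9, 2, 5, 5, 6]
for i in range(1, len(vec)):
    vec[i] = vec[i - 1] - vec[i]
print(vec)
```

i=1: vec[1] = 6-7 = -1 → [6, -1, 9, 2, 5, 5, 6]
i=2: vec[2] = (-1)-9 = -10 → [6, -1, -10, 2, 5, 5, 6]
i=3: vec[3] = (-10)-2 = -12 → [6, -1, -10, -12, 5, 5, 6]
i=4: vec[4] = (-12)-5 = -17 → [6, -1, -10, -12, -17, 5, 6]
i=5: vec[5] = (-17)-5 = -22 → [6, -1, -10, -12, -17, -22, 6]
i=6: vec[6] = (-22)-6 = -28 → [6, -1, -10, -12, -17, -22, -28]

[6, -1, -10, -12, -17, -22, -28]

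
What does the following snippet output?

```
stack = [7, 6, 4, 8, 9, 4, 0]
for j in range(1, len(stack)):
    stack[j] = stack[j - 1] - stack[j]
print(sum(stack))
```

-74

j=1: stack[1] = 7-6 = 1 → [7, 1, 4, 8, 9, 4, 0]
j=2: stack[2] = 1-4 = -3 → [7, 1, -3, 8, 9, 4, 0]
j=3: stack[3] = (-3)-8 = -11 → [7, 1, -3, -11, 9, 4, 0]
j=4: stack[4] = (-11)-9 = -20 → [7, 1, -3, -11, -20, 4, 0]
j=5: stack[5] = (-20)-4 = -24 → [7, 1, -3, -11, -20, -24, 0]
j=6: stack[6] = (-24)-0 = -24 → [7, 1, -3, -11, -20, -24, -24]
sum = -74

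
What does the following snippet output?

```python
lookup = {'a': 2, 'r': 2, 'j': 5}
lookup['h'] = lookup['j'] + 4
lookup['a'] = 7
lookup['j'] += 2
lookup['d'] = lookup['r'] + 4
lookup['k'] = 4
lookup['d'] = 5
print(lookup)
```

{'a': 7, 'r': 2, 'j': 7, 'h': 9, 'd': 5, 'k': 4}

lookup['h'] = lookup['j']+4 = 9 → {'a': 2, 'r': 2, 'j': 5, 'h': 9}
lookup['a'] = 7 → {'a': 7, 'r': 2, 'j': 5, 'h': 9}
lookup['j'] = 5+2 = 7 → {'a': 7, 'r': 2, 'j': 7, 'h': 9}
lookup['d'] = lookup['r']+4 = 6 → {'a': 7, 'r': 2, 'j': 7, 'h': 9, 'd': 6}
lookup['k'] = 4 → {'a': 7, 'r': 2, 'j': 7, 'h': 9, 'd': 6, 'k': 4}
lookup['d'] = 5 → {'a': 7, 'r': 2, 'j': 7, 'h': 9, 'd': 5, 'k': 4}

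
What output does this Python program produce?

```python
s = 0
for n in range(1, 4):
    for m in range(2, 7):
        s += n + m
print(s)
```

n=1,m=2: s = 0+3 = 3
n=1,m=3: s = 3+4 = 7
n=1,m=4: s = 7+5 = 12
n=1,m=5: s = 12+6 = 18
n=1,m=6: s = 18+7 = 25
n=2,m=2: s = 25+4 = 29
n=2,m=3: s = 29+5 = 34
n=2,m=4: s = 34+6 = 40
n=2,m=5: s = 40+7 = 47
n=2,m=6: s = 47+8 = 55
n=3,m=2: s = 55+5 = 60
n=3,m=3: s = 60+6 = 66
n=3,m=4: s = 66+7 = 73
n=3,m=5: s = 73+8 = 81
n=3,m=6: s = 81+9 = 90

90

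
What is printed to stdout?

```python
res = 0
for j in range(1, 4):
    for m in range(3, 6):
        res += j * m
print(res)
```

72

j=1,m=3: res = 0+3 = 3
j=1,m=4: res = 3+4 = 7
j=1,m=5: res = 7+5 = 12
j=2,m=3: res = 12+6 = 18
j=2,m=4: res = 18+8 = 26
j=2,m=5: res = 26+10 = 36
j=3,m=3: res = 36+9 = 45
j=3,m=4: res = 45+12 = 57
j=3,m=5: res = 57+15 = 72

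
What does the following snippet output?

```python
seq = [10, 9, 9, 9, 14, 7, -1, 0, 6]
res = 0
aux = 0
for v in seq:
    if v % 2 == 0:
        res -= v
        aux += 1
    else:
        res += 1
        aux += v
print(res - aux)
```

-62

v=10: even, res = 0-10 = -10; aux=1
v=9: not even, res = (-10)+1 = -9; aux=10
v=9: not even, res = (-9)+1 = -8; aux=19
v=9: not even, res = (-8)+1 = -7; aux=28
v=14: even, res = (-7)-14 = -21; aux=29
v=7: not even, res = (-21)+1 = -20; aux=36
v=-1: not even, res = (-20)+1 = -19; aux=35
v=0: even, res = (-19)-0 = -19; aux=36
v=6: even, res = (-19)-6 = -25; aux=37
res-aux = (-25)-37 = -62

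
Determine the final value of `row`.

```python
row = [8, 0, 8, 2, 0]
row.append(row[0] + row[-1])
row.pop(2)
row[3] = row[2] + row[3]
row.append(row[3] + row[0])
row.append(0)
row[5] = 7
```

[8, 0, 2, 2, 8, 7, 0]

append row[0]+row[-1] = 8+0 = 8 → [8, 0, 8, 2, 0, 8]
pop(2) removes 8 → [8, 0, 2, 0, 8]
row[3] = row[2]+row[3] = 2+0 = 2 → [8, 0, 2, 2, 8]
append row[3]+row[0] = 2+8 = 10 → [8, 0, 2, 2, 8, 10]
append 0 → [8, 0, 2, 2, 8, 10, 0]
row[5] = 7 → [8, 0, 2, 2, 8, 7, 0]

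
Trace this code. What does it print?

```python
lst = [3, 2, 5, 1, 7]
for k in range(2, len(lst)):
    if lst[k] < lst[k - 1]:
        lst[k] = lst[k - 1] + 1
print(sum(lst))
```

23

k=2: 5>=2, unchanged → [3, 2, 5, 1, 7]
k=3: 1<5, lst[3] = 5+1 = 6 → [3, 2, 5, 6, 7]
k=4: 7>=6, unchanged → [3, 2, 5, 6, 7]
sum = 23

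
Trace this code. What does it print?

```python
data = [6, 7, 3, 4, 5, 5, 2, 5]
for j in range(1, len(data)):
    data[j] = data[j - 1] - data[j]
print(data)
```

[6, -1, -4, -8, -13, -18, -20, -25]

j=1: data[1] = 6-7 = -1 → [6, -1, 3, 4, 5, 5, 2, 5]
j=2: data[2] = (-1)-3 = -4 → [6, -1, -4, 4, 5, 5, 2, 5]
j=3: data[3] = (-4)-4 = -8 → [6, -1, -4, -8, 5, 5, 2, 5]
j=4: data[4] = (-8)-5 = -13 → [6, -1, -4, -8, -13, 5, 2, 5]
j=5: data[5] = (-13)-5 = -18 → [6, -1, -4, -8, -13, -18, 2, 5]
j=6: data[6] = (-18)-2 = -20 → [6, -1, -4, -8, -13, -18, -20, 5]
j=7: data[7] = (-20)-5 = -25 → [6, -1, -4, -8, -13, -18, -20, -25]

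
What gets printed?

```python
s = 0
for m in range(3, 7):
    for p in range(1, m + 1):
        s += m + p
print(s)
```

m=3,p=1: s = 0+4 = 4
m=3,p=2: s = 4+5 = 9
m=3,p=3: s = 9+6 = 15
m=4,p=1: s = 15+5 = 20
m=4,p=2: s = 20+6 = 26
m=4,p=3: s = 26+7 = 33
m=4,p=4: s = 33+8 = 41
m=5,p=1: s = 41+6 = 47
m=5,p=2: s = 47+7 = 54
m=5,p=3: s = 54+8 = 62
m=5,p=4: s = 62+9 = 71
m=5,p=5: s = 71+10 = 81
m=6,p=1: s = 81+7 = 88
m=6,p=2: s = 88+8 = 96
m=6,p=3: s = 96+9 = 105
m=6,p=4: s = 105+10 = 115
m=6,p=5: s = 115+11 = 126
m=6,p=6: s = 126+12 = 138

138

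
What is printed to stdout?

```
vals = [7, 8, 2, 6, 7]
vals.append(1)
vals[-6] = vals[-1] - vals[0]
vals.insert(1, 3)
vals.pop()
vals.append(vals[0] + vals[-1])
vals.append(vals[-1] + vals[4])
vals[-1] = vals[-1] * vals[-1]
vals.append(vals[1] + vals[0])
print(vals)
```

append 1 → [7, 8, 2, 6, 7, 1]
vals[-6] = vals[-1]-vals[0] = 1-7 = -6 → [-6, 8, 2, 6, 7, 1]
insert 3 at 1 → [-6, 3, 8, 2, 6, 7, 1]
pop() removes 1 → [-6, 3, 8, 2, 6, 7]
append vals[0]+vals[-1] = (-6)+7 = 1 → [-6, 3, 8, 2, 6, 7, 1]
append vals[-1]+vals[4] = 1+6 = 7 → [-6, 3, 8, 2, 6, 7, 1, 7]
vals[-1] = vals[-1]*vals[-1] = 7*7 = 49 → [-6, 3, 8, 2, 6, 7, 1, 49]
append vals[1]+vals[0] = 3+(-6) = -3 → [-6, 3, 8, 2, 6, 7, 1, 49, -3]

[-6, 3, 8, 2, 6, 7, 1, 49, -3]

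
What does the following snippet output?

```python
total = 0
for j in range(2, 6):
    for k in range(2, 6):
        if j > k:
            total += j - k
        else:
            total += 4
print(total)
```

j=2,k=2: not 2>2, total = 0+4 = 4
j=2,k=3: not 2>3, total = 4+4 = 8
j=2,k=4: not 2>4, total = 8+4 = 12
j=2,k=5: not 2>5, total = 12+4 = 16
j=3,k=2: 3>2, total = 16+1 = 17
j=3,k=3: not 3>3, total = 17+4 = 21
j=3,k=4: not 3>4, total = 21+4 = 25
j=3,k=5: not 3>5, total = 25+4 = 29
j=4,k=2: 4>2, total = 29+2 = 31
j=4,k=3: 4>3, total = 31+1 = 32
j=4,k=4: not 4>4, total = 32+4 = 36
j=4,k=5: not 4>5, total = 36+4 = 40
j=5,k=2: 5>2, total = 40+3 = 43
j=5,k=3: 5>3, total = 43+2 = 45
j=5,k=4: 5>4, total = 45+1 = 46
j=5,k=5: not 5>5, total = 46+4 = 50

50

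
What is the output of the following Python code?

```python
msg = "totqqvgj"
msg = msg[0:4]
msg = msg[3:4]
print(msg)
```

slice [0:4] → 'totq'
slice [3:4] → 'q'

q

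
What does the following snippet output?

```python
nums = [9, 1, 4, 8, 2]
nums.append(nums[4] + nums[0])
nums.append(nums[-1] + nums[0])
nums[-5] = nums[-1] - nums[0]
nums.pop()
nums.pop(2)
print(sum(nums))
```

31

append nums[4]+nums[0] = 2+9 = 11 → [9, 1, 4, 8, 2, 11]
append nums[-1]+nums[0] = 11+9 = 20 → [9, 1, 4, 8, 2, 11, 20]
nums[-5] = nums[-1]-nums[0] = 20-9 = 11 → [9, 1, 11, 8, 2, 11, 20]
pop() removes 20 → [9, 1, 11, 8, 2, 11]
pop(2) removes 11 → [9, 1, 8, 2, 11]
sum = 31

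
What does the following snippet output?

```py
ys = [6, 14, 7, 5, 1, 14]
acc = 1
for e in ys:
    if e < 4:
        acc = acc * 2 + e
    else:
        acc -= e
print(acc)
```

-75

e=6: not <4, acc = 1-6 = -5
e=14: not <4, acc = (-5)-14 = -19
e=7: not <4, acc = (-19)-7 = -26
e=5: not <4, acc = (-26)-5 = -31
e=1: <4, acc = (-31)*2+1 = -61
e=14: not <4, acc = (-61)-14 = -75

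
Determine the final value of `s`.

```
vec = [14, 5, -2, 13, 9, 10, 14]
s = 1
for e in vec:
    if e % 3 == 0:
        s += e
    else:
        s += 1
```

16

e=14: not %3==0, s = 1+1 = 2
e=5: not %3==0, s = 2+1 = 3
e=-2: not %3==0, s = 3+1 = 4
e=13: not %3==0, s = 4+1 = 5
e=9: %3==0, s = 5+9 = 14
e=10: not %3==0, s = 14+1 = 15
e=14: not %3==0, s = 15+1 = 16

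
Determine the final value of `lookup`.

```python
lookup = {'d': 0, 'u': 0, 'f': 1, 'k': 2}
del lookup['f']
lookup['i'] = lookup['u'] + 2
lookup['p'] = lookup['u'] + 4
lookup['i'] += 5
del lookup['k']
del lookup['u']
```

{'d': 0, 'i': 7, 'p': 4}

del 'f' → {'d': 0, 'u': 0, 'k': 2}
lookup['i'] = lookup['u']+2 = 2 → {'d': 0, 'u': 0, 'k': 2, 'i': 2}
lookup['p'] = lookup['u']+4 = 4 → {'d': 0, 'u': 0, 'k': 2, 'i': 2, 'p': 4}
lookup['i'] = 2+5 = 7 → {'d': 0, 'u': 0, 'k': 2, 'i': 7, 'p': 4}
del 'k' → {'d': 0, 'u': 0, 'i': 7, 'p': 4}
del 'u' → {'d': 0, 'i': 7, 'p': 4}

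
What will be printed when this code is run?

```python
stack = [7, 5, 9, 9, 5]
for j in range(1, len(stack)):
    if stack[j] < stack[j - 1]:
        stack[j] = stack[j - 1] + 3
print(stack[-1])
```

j=1: 5<7, stack[1] = 7+3 = 10 → [7, 10, 9, 9, 5]
j=2: 9<10, stack[2] = 10+3 = 13 → [7, 10, 13, 9, 5]
j=3: 9<13, stack[3] = 13+3 = 16 → [7, 10, 13, 16, 5]
j=4: 5<16, stack[4] = 16+3 = 19 → [7, 10, 13, 16, 19]

19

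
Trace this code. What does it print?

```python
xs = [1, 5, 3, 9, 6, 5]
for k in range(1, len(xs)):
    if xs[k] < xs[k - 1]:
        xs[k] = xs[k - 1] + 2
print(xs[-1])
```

k=1: 5>=1, unchanged → [1, 5, 3, 9, 6, 5]
k=2: 3<5, xs[2] = 5+2 = 7 → [1, 5, 7, 9, 6, 5]
k=3: 9>=7, unchanged → [1, 5, 7, 9, 6, 5]
k=4: 6<9, xs[4] = 9+2 = 11 → [1, 5, 7, 9, 11, 5]
k=5: 5<11, xs[5] = 11+2 = 13 → [1, 5, 7, 9, 11, 13]

13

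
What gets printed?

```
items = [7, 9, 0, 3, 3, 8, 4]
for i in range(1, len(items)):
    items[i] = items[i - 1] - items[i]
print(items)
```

[7, -2, -2, -5, -8, -16, -20]

i=1: items[1] = 7-9 = -2 → [7, -2, 0, 3, 3, 8, 4]
i=2: items[2] = (-2)-0 = -2 → [7, -2, -2, 3, 3, 8, 4]
i=3: items[3] = (-2)-3 = -5 → [7, -2, -2, -5, 3, 8, 4]
i=4: items[4] = (-5)-3 = -8 → [7, -2, -2, -5, -8, 8, 4]
i=5: items[5] = (-8)-8 = -16 → [7, -2, -2, -5, -8, -16, 4]
i=6: items[6] = (-16)-4 = -20 → [7, -2, -2, -5, -8, -16, -20]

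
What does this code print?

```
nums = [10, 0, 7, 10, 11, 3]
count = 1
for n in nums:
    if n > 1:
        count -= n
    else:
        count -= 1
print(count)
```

-41

n=10: >1, count = 1-10 = -9
n=0: not >1, count = (-9)-1 = -10
n=7: >1, count = (-10)-7 = -17
n=10: >1, count = (-17)-10 = -27
n=11: >1, count = (-27)-11 = -38
n=3: >1, count = (-38)-3 = -41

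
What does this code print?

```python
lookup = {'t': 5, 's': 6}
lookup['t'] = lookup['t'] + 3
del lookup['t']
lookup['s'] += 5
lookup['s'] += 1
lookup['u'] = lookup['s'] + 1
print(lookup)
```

{'s': 12, 'u': 13}

lookup['t'] = lookup['t']+3 = 8 → {'t': 8, 's': 6}
del 't' → {'s': 6}
lookup['s'] = 6+5 = 11 → {'s': 11}
lookup['s'] = 11+1 = 12 → {'s': 12}
lookup['u'] = lookup['s']+1 = 13 → {'s': 12, 'u': 13}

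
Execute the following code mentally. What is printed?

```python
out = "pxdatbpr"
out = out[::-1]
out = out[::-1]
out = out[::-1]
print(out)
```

rpbtadxp

reverse → 'rpbtadxp'
reverse → 'pxdatbpr'
reverse → 'rpbtadxp'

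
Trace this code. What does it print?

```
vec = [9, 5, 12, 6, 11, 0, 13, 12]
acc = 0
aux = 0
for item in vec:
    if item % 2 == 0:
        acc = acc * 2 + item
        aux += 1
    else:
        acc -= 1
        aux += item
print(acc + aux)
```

136

item=9: not even, acc = 0-1 = -1; aux=9
item=5: not even, acc = (-1)-1 = -2; aux=14
item=12: even, acc = (-2)*2+12 = 8; aux=15
item=6: even, acc = 8*2+6 = 22; aux=16
item=11: not even, acc = 22-1 = 21; aux=27
item=0: even, acc = 21*2+0 = 42; aux=28
item=13: not even, acc = 42-1 = 41; aux=41
item=12: even, acc = 41*2+12 = 94; aux=42
acc+aux = 94+42 = 136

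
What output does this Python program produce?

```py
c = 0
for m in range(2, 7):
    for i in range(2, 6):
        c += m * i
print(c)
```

280

m=2,i=2: c = 0+4 = 4
m=2,i=3: c = 4+6 = 10
m=2,i=4: c = 10+8 = 18
m=2,i=5: c = 18+10 = 28
m=3,i=2: c = 28+6 = 34
m=3,i=3: c = 34+9 = 43
m=3,i=4: c = 43+12 = 55
m=3,i=5: c = 55+15 = 70
m=4,i=2: c = 70+8 = 78
m=4,i=3: c = 78+12 = 90
m=4,i=4: c = 90+16 = 106
m=4,i=5: c = 106+20 = 126
m=5,i=2: c = 126+10 = 136
m=5,i=3: c = 136+15 = 151
m=5,i=4: c = 151+20 = 171
m=5,i=5: c = 171+25 = 196
m=6,i=2: c = 196+12 = 208
m=6,i=3: c = 208+18 = 226
m=6,i=4: c = 226+24 = 250
m=6,i=5: c = 250+30 = 280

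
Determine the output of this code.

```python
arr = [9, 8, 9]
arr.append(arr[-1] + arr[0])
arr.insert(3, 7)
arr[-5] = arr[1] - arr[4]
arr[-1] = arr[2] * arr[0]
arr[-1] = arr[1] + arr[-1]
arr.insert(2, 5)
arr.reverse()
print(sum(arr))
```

-63

append arr[-1]+arr[0] = 9+9 = 18 → [9, 8, 9, 18]
insert 7 at 3 → [9, 8, 9, 7, 18]
arr[-5] = arr[1]-arr[4] = 8-18 = -10 → [-10, 8, 9, 7, 18]
arr[-1] = arr[2]*arr[0] = 9*(-10) = -90 → [-10, 8, 9, 7, -90]
arr[-1] = arr[1]+arr[-1] = 8+(-90) = -82 → [-10, 8, 9, 7, -82]
insert 5 at 2 → [-10, 8, 5, 9, 7, -82]
reverse → [-82, 7, 9, 5, 8, -10]
sum = -63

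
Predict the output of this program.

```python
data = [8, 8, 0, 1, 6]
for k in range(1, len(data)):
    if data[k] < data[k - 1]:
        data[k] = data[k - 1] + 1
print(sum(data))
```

k=1: 8>=8, unchanged → [8, 8, 0, 1, 6]
k=2: 0<8, data[2] = 8+1 = 9 → [8, 8, 9, 1, 6]
k=3: 1<9, data[3] = 9+1 = 10 → [8, 8, 9, 10, 6]
k=4: 6<10, data[4] = 10+1 = 11 → [8, 8, 9, 10, 11]
sum = 46

46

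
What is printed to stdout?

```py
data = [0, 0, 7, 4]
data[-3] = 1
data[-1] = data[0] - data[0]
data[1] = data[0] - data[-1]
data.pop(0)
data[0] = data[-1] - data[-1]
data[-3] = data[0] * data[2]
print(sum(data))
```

data[-3] = 1 → [0, 1, 7, 4]
data[-1] = data[0]-data[0] = 0-0 = 0 → [0, 1, 7, 0]
data[1] = data[0]-data[-1] = 0-0 = 0 → [0, 0, 7, 0]
pop(0) removes 0 → [0, 7, 0]
data[0] = data[-1]-data[-1] = 0-0 = 0 → [0, 7, 0]
data[-3] = data[0]*data[2] = 0*0 = 0 → [0, 7, 0]
sum = 7

7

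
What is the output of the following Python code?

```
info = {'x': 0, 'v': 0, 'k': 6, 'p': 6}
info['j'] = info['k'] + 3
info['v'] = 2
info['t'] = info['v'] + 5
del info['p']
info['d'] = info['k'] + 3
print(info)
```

{'x': 0, 'v': 2, 'k': 6, 'j': 9, 't': 7, 'd': 9}

info['j'] = info['k']+3 = 9 → {'x': 0, 'v': 0, 'k': 6, 'p': 6, 'j': 9}
info['v'] = 2 → {'x': 0, 'v': 2, 'k': 6, 'p': 6, 'j': 9}
info['t'] = info['v']+5 = 7 → {'x': 0, 'v': 2, 'k': 6, 'p': 6, 'j': 9, 't': 7}
del 'p' → {'x': 0, 'v': 2, 'k': 6, 'j': 9, 't': 7}
info['d'] = info['k']+3 = 9 → {'x': 0, 'v': 2, 'k': 6, 'j': 9, 't': 7, 'd': 9}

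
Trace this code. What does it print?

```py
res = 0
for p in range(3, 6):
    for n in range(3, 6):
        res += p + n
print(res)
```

72

p=3,n=3: res = 0+6 = 6
p=3,n=4: res = 6+7 = 13
p=3,n=5: res = 13+8 = 21
p=4,n=3: res = 21+7 = 28
p=4,n=4: res = 28+8 = 36
p=4,n=5: res = 36+9 = 45
p=5,n=3: res = 45+8 = 53
p=5,n=4: res = 53+9 = 62
p=5,n=5: res = 62+10 = 72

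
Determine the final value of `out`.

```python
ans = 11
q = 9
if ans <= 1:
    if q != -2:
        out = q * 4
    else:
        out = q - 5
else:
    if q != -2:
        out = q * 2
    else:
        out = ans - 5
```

18

ans=11, q=9
ans <= 1 is False; q != -2 is True
→ out = q * 2 = 18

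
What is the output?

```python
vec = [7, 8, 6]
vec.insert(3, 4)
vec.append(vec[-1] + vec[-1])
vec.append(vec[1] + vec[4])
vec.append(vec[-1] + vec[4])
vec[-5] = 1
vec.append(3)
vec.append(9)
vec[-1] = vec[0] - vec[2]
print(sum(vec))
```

insert 4 at 3 → [7, 8, 6, 4]
append vec[-1]+vec[-1] = 4+4 = 8 → [7, 8, 6, 4, 8]
append vec[1]+vec[4] = 8+8 = 16 → [7, 8, 6, 4, 8, 16]
append vec[-1]+vec[4] = 16+8 = 24 → [7, 8, 6, 4, 8, 16, 24]
vec[-5] = 1 → [7, 8, 1, 4, 8, 16, 24]
append 3 → [7, 8, 1, 4, 8, 16, 24, 3]
append 9 → [7, 8, 1, 4, 8, 16, 24, 3, 9]
vec[-1] = vec[0]-vec[2] = 7-1 = 6 → [7, 8, 1, 4, 8, 16, 24, 3, 6]
sum = 77

77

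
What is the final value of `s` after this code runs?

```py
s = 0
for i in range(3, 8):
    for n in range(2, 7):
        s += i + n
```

i=3,n=2: s = 0+5 = 5
i=3,n=3: s = 5+6 = 11
i=3,n=4: s = 11+7 = 18
i=3,n=5: s = 18+8 = 26
i=3,n=6: s = 26+9 = 35
i=4,n=2: s = 35+6 = 41
i=4,n=3: s = 41+7 = 48
i=4,n=4: s = 48+8 = 56
i=4,n=5: s = 56+9 = 65
i=4,n=6: s = 65+10 = 75
i=5,n=2: s = 75+7 = 82
i=5,n=3: s = 82+8 = 90
i=5,n=4: s = 90+9 = 99
i=5,n=5: s = 99+10 = 109
i=5,n=6: s = 109+11 = 120
i=6,n=2: s = 120+8 = 128
i=6,n=3: s = 128+9 = 137
i=6,n=4: s = 137+10 = 147
i=6,n=5: s = 147+11 = 158
i=6,n=6: s = 158+12 = 170
i=7,n=2: s = 170+9 = 179
i=7,n=3: s = 179+10 = 189
i=7,n=4: s = 189+11 = 200
i=7,n=5: s = 200+12 = 212
i=7,n=6: s = 212+13 = 225

225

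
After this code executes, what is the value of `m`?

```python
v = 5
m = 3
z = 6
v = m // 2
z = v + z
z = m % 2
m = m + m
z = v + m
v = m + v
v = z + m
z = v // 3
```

6

v = 3//2 = 1
z = 1+6 = 7
z = 3%2 = 1
m = 3+3 = 6
z = 1+6 = 7
v = 6+1 = 7
v = 7+6 = 13
z = 13//3 = 4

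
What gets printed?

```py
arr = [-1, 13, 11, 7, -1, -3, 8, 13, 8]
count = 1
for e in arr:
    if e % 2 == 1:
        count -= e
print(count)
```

-38

e=-1: odd, count = 1-(-1) = 2
e=13: odd, count = 2-13 = -11
e=11: odd, count = (-11)-11 = -22
e=7: odd, count = (-22)-7 = -29
e=-1: odd, count = (-29)-(-1) = -28
e=-3: odd, count = (-28)-(-3) = -25
e=8: not odd
e=13: odd, count = (-25)-13 = -38
e=8: not odd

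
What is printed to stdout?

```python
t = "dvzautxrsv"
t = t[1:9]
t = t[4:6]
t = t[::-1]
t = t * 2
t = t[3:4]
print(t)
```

slice [1:9] → 'vzautxrs'
slice [4:6] → 'tx'
reverse → 'xt'
repeat ×2 → 'xtxt'
slice [3:4] → 't'

t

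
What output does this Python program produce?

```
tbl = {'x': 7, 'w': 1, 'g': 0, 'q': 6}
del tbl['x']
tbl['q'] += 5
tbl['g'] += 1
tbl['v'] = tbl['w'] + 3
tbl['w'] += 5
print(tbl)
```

{'w': 6, 'g': 1, 'q': 11, 'v': 4}

del 'x' → {'w': 1, 'g': 0, 'q': 6}
tbl['q'] = 6+5 = 11 → {'w': 1, 'g': 0, 'q': 11}
tbl['g'] = 0+1 = 1 → {'w': 1, 'g': 1, 'q': 11}
tbl['v'] = tbl['w']+3 = 4 → {'w': 1, 'g': 1, 'q': 11, 'v': 4}
tbl['w'] = 1+5 = 6 → {'w': 6, 'g': 1, 'q': 11, 'v': 4}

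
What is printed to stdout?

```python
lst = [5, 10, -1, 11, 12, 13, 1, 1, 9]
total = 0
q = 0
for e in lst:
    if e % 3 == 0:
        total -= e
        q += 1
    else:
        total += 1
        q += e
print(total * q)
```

-588

e=5: not %3==0, total = 0+1 = 1; q=5
e=10: not %3==0, total = 1+1 = 2; q=15
e=-1: not %3==0, total = 2+1 = 3; q=14
e=11: not %3==0, total = 3+1 = 4; q=25
e=12: %3==0, total = 4-12 = -8; q=26
e=13: not %3==0, total = (-8)+1 = -7; q=39
e=1: not %3==0, total = (-7)+1 = -6; q=40
e=1: not %3==0, total = (-6)+1 = -5; q=41
e=9: %3==0, total = (-5)-9 = -14; q=42
total*q = (-14)*42 = -588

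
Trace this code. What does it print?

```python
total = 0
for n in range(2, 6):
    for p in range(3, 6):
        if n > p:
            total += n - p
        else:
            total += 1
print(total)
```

13

n=2,p=3: not 2>3, total = 0+1 = 1
n=2,p=4: not 2>4, total = 1+1 = 2
n=2,p=5: not 2>5, total = 2+1 = 3
n=3,p=3: not 3>3, total = 3+1 = 4
n=3,p=4: not 3>4, total = 4+1 = 5
n=3,p=5: not 3>5, total = 5+1 = 6
n=4,p=3: 4>3, total = 6+1 = 7
n=4,p=4: not 4>4, total = 7+1 = 8
n=4,p=5: not 4>5, total = 8+1 = 9
n=5,p=3: 5>3, total = 9+2 = 11
n=5,p=4: 5>4, total = 11+1 = 12
n=5,p=5: not 5>5, total = 12+1 = 13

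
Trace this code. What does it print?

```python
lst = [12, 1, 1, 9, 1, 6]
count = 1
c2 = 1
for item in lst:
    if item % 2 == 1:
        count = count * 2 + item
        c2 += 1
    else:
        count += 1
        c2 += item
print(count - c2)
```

item=12: not odd, count = 1+1 = 2; c2=13
item=1: odd, count = 2*2+1 = 5; c2=14
item=1: odd, count = 5*2+1 = 11; c2=15
item=9: odd, count = 11*2+9 = 31; c2=16
item=1: odd, count = 31*2+1 = 63; c2=17
item=6: not odd, count = 63+1 = 64; c2=23
count-c2 = 64-23 = 41

41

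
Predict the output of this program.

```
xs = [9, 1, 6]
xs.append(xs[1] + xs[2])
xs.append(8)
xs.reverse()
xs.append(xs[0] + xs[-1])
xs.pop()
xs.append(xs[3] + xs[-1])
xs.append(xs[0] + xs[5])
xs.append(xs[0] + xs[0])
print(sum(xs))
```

append xs[1]+xs[2] = 1+6 = 7 → [9, 1, 6, 7]
append 8 → [9, 1, 6, 7, 8]
reverse → [8, 7, 6, 1, 9]
append xs[0]+xs[-1] = 8+9 = 17 → [8, 7, 6, 1, 9, 17]
pop() removes 17 → [8, 7, 6, 1, 9]
append xs[3]+xs[-1] = 1+9 = 10 → [8, 7, 6, 1, 9, 10]
append xs[0]+xs[5] = 8+10 = 18 → [8, 7, 6, 1, 9, 10, 18]
append xs[0]+xs[0] = 8+8 = 16 → [8, 7, 6, 1, 9, 10, 18, 16]
sum = 75

75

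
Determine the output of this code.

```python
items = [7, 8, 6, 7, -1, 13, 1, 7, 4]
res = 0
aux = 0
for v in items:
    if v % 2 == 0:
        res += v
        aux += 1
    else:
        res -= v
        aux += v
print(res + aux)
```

21

v=7: not even, res = 0-7 = -7; aux=7
v=8: even, res = (-7)+8 = 1; aux=8
v=6: even, res = 1+6 = 7; aux=9
v=7: not even, res = 7-7 = 0; aux=16
v=-1: not even, res = 0-(-1) = 1; aux=15
v=13: not even, res = 1-13 = -12; aux=28
v=1: not even, res = (-12)-1 = -13; aux=29
v=7: not even, res = (-13)-7 = -20; aux=36
v=4: even, res = (-20)+4 = -16; aux=37
res+aux = (-16)+37 = 21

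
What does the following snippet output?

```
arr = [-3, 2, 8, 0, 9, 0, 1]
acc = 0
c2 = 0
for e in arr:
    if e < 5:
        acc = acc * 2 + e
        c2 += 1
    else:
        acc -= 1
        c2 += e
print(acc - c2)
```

e=-3: <5, acc = 0*2+(-3) = -3; c2=1
e=2: <5, acc = (-3)*2+2 = -4; c2=2
e=8: not <5, acc = (-4)-1 = -5; c2=10
e=0: <5, acc = (-5)*2+0 = -10; c2=11
e=9: not <5, acc = (-10)-1 = -11; c2=20
e=0: <5, acc = (-11)*2+0 = -22; c2=21
e=1: <5, acc = (-22)*2+1 = -43; c2=22
acc-c2 = (-43)-22 = -65

-65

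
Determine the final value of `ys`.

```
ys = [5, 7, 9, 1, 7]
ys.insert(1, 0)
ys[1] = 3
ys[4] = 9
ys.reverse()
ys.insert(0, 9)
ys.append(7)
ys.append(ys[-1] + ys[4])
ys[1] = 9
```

insert 0 at 1 → [5, 0, 7, 9, 1, 7]
ys[1] = 3 → [5, 3, 7, 9, 1, 7]
ys[4] = 9 → [5, 3, 7, 9, 9, 7]
reverse → [7, 9, 9, 7, 3, 5]
insert 9 at 0 → [9, 7, 9, 9, 7, 3, 5]
append 7 → [9, 7, 9, 9, 7, 3, 5, 7]
append ys[-1]+ys[4] = 7+7 = 14 → [9, 7, 9, 9, 7, 3, 5, 7, 14]
ys[1] = 9 → [9, 9, 9, 9, 7, 3, 5, 7, 14]

[9, 9, 9, 9, 7, 3, 5, 7, 14]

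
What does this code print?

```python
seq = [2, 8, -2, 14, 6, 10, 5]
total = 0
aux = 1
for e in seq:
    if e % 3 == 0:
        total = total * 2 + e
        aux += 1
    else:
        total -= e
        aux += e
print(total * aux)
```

e=2: not %3==0, total = 0-2 = -2; aux=3
e=8: not %3==0, total = (-2)-8 = -10; aux=11
e=-2: not %3==0, total = (-10)-(-2) = -8; aux=9
e=14: not %3==0, total = (-8)-14 = -22; aux=23
e=6: %3==0, total = (-22)*2+6 = -38; aux=24
e=10: not %3==0, total = (-38)-10 = -48; aux=34
e=5: not %3==0, total = (-48)-5 = -53; aux=39
total*aux = (-53)*39 = -2067

-2067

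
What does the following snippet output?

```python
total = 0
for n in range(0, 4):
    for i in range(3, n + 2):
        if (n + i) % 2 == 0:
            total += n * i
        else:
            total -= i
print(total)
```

2

n=2,i=3: odd sum, total = 0-3 = -3
n=3,i=3: even sum, total = (-3)+9 = 6
n=3,i=4: odd sum, total = 6-4 = 2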